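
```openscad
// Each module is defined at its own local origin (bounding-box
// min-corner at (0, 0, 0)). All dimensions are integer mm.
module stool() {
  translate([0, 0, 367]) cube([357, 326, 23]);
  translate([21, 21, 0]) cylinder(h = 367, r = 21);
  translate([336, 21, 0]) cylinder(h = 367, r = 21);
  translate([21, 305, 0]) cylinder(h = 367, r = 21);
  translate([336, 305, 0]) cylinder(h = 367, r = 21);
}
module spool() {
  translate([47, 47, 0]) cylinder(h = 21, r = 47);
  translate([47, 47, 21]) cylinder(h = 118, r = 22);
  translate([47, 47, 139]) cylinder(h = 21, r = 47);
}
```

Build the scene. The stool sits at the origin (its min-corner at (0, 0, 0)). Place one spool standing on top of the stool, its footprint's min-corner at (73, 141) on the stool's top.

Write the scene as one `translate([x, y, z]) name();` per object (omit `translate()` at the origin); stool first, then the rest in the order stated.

stool();
translate([73, 141, 390]) spool();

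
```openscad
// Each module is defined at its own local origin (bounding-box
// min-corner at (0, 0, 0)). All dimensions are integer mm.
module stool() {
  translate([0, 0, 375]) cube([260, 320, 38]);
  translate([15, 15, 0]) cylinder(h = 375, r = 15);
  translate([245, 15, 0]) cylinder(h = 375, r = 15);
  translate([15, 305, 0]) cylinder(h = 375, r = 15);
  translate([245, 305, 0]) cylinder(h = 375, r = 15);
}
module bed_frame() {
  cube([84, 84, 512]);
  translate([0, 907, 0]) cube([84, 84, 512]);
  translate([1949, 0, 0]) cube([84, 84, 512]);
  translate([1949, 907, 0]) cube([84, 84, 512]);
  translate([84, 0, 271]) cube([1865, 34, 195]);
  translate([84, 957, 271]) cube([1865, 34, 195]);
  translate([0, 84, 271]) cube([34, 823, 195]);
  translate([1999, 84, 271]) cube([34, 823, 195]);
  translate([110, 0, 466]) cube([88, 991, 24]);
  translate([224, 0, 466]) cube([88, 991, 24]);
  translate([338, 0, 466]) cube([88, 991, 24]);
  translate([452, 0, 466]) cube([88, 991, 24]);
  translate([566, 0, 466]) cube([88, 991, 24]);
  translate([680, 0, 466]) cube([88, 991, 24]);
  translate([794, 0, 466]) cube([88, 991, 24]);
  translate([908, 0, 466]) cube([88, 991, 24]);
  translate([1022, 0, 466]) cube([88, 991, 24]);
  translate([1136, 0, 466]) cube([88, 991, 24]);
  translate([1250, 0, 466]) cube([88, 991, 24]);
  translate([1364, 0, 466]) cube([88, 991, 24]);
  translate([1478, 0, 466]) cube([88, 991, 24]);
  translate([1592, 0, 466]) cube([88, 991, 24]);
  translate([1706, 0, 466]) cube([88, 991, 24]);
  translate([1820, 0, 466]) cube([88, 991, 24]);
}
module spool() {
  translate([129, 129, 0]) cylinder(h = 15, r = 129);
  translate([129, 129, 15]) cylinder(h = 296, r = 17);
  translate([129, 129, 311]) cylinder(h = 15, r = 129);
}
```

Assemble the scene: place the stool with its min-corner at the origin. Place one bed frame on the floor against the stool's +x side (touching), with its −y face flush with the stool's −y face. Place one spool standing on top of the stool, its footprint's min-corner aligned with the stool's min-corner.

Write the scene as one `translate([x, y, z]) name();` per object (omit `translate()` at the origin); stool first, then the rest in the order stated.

stool();
translate([260, 0, 0]) bed_frame();
translate([0, 0, 413]) spool();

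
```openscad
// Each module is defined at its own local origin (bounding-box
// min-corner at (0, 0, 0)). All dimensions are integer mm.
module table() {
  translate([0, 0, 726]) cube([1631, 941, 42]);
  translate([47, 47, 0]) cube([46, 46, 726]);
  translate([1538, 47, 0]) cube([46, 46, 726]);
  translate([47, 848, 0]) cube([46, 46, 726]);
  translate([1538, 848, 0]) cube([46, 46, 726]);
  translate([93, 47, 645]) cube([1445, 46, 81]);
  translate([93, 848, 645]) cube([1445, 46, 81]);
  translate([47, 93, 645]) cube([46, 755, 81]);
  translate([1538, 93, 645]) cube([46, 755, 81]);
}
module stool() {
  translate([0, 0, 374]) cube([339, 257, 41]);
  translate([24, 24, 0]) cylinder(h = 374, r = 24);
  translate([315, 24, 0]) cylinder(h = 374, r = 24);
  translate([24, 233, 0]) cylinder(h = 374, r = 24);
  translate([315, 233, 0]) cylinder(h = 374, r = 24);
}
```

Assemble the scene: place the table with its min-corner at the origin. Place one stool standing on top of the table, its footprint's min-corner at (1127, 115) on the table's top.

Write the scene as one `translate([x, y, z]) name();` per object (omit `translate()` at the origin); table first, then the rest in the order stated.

table();
translate([1127, 115, 768]) stool();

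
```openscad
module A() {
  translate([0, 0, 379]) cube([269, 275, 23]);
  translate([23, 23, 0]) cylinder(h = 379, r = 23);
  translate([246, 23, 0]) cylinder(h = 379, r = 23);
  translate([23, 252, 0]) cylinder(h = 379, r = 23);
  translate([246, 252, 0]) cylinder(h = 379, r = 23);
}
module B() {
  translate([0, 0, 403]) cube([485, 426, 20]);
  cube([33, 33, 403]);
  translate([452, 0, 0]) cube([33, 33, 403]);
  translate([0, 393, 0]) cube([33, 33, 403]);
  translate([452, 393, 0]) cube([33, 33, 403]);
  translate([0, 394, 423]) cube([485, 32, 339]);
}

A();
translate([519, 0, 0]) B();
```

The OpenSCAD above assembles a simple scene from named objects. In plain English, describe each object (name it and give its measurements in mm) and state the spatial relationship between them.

A is a four-legged stool. The seat is 269×275 mm, 23 mm thick, top at z = 402 mm. It stands on four round legs, each 46 mm in diameter, from z = 0 to the seat underside, each leg's axis is inset half a diameter from the nearest pair of seat edges (so the leg's bounding box is flush with the corner).

B is a chair. The seat is a 485×426×20 mm slab with its top at z = 423 mm, on four 33×33 mm corner legs (flush with the seat edges, standing on z = 0). A flat backrest 32 mm thick, 339 mm tall, spans the full seat width and rises from the seat top along its +y edge, rear face flush with the rear of the seat.

The chair is on the floor beside the stool on its +x side.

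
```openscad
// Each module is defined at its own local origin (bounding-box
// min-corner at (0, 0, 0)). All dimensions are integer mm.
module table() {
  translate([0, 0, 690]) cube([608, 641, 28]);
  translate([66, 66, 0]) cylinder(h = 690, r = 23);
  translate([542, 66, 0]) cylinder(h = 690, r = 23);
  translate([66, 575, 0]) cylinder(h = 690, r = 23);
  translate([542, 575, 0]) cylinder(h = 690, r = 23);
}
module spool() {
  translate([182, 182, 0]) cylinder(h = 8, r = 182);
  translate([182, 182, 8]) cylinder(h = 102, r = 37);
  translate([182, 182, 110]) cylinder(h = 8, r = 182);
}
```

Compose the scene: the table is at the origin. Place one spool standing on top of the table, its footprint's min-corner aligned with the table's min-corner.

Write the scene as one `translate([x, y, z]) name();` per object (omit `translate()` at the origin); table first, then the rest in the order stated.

table();
translate([0, 0, 718]) spool();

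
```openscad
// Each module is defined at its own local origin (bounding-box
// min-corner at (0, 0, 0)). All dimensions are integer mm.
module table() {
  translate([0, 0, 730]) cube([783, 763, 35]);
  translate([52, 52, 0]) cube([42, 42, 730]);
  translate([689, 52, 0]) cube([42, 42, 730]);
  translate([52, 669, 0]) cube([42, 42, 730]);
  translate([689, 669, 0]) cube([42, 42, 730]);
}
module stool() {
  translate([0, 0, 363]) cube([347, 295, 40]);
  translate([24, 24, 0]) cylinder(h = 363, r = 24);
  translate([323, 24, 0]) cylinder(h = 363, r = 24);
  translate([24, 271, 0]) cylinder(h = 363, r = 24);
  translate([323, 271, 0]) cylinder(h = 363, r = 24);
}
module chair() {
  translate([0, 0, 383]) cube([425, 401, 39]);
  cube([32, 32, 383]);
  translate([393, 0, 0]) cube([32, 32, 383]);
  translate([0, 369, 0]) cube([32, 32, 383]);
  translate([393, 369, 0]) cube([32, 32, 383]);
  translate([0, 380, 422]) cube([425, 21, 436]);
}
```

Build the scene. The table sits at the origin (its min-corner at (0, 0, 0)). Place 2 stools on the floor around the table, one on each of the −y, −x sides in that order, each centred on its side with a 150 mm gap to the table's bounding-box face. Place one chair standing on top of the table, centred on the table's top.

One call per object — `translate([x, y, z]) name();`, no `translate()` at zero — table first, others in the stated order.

table();
translate([218, -445, 0]) stool();
translate([-497, 234, 0]) stool();
translate([179, 181, 765]) chair();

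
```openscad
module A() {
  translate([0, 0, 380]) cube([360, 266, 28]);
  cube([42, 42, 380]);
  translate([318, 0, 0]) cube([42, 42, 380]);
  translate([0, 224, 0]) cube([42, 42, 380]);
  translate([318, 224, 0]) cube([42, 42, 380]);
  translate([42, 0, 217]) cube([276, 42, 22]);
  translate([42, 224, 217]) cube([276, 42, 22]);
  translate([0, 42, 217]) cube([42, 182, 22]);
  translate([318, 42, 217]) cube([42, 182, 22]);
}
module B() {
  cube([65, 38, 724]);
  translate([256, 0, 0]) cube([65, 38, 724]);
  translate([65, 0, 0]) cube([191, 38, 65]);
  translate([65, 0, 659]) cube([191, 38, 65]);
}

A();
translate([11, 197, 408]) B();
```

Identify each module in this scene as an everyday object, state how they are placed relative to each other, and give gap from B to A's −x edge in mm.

The picture frame's min-x is at 11; the stool's min-x is 0; gap = 11 mm.

A is a stool. B is a picture frame. The picture frame is on top of the stool. The gap from the picture frame to the stool's −x edge is 11 mm.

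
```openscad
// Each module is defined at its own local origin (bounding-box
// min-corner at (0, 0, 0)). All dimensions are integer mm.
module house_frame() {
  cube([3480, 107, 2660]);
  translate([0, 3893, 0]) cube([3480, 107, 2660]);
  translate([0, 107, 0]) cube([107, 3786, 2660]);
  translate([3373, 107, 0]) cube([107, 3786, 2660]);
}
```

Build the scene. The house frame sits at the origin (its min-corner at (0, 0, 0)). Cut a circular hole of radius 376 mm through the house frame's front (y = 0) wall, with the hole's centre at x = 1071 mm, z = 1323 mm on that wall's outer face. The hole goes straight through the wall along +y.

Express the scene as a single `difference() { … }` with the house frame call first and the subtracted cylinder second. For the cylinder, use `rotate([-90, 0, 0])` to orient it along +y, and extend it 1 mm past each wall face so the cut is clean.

difference() {
  house_frame();
  translate([1071, -1, 1323]) rotate([-90, 0, 0]) cylinder(h = 109, r = 376);
}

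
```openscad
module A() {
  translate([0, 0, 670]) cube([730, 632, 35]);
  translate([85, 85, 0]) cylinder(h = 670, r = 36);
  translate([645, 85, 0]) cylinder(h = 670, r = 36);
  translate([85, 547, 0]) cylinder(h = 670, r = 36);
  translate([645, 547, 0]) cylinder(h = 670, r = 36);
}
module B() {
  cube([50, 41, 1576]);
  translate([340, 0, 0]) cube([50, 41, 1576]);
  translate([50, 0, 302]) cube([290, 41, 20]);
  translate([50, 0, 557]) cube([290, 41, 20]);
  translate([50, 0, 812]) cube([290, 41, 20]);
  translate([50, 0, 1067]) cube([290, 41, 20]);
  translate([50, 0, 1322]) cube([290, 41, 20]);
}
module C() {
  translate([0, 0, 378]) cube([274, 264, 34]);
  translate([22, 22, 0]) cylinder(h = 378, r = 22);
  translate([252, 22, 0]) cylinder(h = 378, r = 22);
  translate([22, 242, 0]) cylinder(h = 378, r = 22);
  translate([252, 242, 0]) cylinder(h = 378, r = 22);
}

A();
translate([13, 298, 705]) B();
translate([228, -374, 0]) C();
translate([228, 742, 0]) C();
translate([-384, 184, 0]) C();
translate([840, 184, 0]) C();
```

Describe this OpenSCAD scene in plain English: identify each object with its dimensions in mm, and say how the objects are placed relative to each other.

A is a rectangular dining table. The top is 730×632×35 mm with its upper surface at z = 705 mm. It stands on four round legs of 72 mm diameter, each leg's bounding box inset 49 mm from the nearest pair of top edges, running from the floor to the underside of the top.

B is a wooden ladder with two side rails of 50×41 mm section and 1576 mm height, set 390 mm apart overall. Between them run 5 rectangular rungs (41 mm deep, 20 mm thick), front faces flush with the rails' −y face. The bottom of the first rung is 302 mm above the floor and each subsequent rung is 255 mm higher than the one below.

C is a simple wooden stool: a rectangular seat 274 mm (x) by 264 mm (y), 34 mm thick, top face at z = 412 mm, on four round legs, each 44 mm in diameter. The legs rest on z = 0, each leg's axis is inset half a diameter from the nearest pair of seat edges (so the leg's bounding box is flush with the corner).

The ladder is on top of the table. Four stools sit around the table at the −y, +y, −x, +x sides.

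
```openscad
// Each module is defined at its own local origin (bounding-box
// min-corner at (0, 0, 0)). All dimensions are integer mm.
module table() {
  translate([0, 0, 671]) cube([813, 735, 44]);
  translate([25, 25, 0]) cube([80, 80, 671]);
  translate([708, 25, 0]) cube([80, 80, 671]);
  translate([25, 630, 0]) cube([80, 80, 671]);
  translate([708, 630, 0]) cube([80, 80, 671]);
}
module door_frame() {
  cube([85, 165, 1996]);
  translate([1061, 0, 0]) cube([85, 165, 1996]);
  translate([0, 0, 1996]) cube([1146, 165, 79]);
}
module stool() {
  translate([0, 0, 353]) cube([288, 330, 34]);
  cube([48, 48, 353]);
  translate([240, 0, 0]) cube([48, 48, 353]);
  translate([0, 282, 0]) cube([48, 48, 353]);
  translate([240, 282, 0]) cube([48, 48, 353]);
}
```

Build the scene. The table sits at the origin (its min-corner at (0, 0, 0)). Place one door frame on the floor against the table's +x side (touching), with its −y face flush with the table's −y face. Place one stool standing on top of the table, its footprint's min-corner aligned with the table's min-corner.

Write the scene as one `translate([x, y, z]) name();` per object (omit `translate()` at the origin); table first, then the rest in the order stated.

table();
translate([813, 0, 0]) door_frame();
translate([0, 0, 715]) stool();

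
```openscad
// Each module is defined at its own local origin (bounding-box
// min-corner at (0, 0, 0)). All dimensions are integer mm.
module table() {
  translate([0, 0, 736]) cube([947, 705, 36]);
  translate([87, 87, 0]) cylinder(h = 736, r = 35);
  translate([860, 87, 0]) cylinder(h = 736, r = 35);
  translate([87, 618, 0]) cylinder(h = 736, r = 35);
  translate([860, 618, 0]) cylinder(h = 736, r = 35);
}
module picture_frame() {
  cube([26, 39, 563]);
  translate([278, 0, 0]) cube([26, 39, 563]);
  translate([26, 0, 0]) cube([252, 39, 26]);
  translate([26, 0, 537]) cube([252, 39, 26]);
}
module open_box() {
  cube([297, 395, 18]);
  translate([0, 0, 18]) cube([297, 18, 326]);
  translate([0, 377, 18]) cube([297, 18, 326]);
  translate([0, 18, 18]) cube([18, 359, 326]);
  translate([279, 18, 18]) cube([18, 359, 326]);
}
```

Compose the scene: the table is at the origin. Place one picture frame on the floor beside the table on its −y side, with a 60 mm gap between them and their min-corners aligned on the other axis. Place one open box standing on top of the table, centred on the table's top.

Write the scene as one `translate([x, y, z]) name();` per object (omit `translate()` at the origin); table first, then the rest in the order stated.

table();
translate([0, -99, 0]) picture_frame();
translate([325, 155, 772]) open_box();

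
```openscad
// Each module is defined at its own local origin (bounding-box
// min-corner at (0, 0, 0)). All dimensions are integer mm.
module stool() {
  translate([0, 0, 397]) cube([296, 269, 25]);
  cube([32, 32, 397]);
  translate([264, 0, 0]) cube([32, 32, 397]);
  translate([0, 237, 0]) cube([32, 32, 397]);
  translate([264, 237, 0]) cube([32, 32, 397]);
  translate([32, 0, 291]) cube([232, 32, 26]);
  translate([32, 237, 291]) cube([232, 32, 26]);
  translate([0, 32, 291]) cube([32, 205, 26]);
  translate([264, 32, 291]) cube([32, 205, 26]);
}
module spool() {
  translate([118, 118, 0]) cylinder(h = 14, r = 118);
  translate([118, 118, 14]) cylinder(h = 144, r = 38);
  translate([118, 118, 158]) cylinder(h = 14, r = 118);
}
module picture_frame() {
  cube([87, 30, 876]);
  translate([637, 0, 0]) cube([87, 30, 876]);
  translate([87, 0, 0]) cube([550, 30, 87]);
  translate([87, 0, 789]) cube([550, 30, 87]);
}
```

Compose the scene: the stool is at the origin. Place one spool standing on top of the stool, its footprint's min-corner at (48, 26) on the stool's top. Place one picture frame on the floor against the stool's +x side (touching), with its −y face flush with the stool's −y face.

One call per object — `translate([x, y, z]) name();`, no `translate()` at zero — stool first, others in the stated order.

stool();
translate([48, 26, 422]) spool();
translate([296, 0, 0]) picture_frame();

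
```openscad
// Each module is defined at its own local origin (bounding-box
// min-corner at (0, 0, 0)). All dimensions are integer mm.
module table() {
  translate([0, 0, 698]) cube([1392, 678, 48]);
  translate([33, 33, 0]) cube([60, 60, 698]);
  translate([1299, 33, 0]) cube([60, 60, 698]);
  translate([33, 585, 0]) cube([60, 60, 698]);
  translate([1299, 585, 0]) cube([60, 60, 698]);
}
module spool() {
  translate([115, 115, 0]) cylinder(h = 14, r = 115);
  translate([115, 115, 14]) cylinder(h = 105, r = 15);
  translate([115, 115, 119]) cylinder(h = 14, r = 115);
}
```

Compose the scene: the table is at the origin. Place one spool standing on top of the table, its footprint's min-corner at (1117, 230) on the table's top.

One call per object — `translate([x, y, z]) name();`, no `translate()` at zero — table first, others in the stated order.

table();
translate([1117, 230, 746]) spool();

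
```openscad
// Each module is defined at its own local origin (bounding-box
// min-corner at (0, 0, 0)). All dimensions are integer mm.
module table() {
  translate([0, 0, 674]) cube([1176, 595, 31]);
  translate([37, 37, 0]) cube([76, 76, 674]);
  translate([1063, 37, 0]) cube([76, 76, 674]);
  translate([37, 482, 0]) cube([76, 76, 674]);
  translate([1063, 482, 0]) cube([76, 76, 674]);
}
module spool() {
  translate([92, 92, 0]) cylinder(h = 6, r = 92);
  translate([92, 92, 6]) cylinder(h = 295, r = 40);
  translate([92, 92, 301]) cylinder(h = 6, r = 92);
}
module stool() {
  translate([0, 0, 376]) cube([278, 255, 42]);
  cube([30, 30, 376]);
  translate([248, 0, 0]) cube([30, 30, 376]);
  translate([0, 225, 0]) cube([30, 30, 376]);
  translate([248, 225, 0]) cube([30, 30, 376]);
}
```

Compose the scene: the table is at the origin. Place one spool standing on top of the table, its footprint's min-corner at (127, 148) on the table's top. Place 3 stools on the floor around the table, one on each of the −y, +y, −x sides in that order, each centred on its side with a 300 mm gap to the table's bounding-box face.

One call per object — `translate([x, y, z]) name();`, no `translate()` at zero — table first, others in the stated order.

table();
translate([127, 148, 705]) spool();
translate([449, -555, 0]) stool();
translate([449, 895, 0]) stool();
translate([-578, 170, 0]) stool();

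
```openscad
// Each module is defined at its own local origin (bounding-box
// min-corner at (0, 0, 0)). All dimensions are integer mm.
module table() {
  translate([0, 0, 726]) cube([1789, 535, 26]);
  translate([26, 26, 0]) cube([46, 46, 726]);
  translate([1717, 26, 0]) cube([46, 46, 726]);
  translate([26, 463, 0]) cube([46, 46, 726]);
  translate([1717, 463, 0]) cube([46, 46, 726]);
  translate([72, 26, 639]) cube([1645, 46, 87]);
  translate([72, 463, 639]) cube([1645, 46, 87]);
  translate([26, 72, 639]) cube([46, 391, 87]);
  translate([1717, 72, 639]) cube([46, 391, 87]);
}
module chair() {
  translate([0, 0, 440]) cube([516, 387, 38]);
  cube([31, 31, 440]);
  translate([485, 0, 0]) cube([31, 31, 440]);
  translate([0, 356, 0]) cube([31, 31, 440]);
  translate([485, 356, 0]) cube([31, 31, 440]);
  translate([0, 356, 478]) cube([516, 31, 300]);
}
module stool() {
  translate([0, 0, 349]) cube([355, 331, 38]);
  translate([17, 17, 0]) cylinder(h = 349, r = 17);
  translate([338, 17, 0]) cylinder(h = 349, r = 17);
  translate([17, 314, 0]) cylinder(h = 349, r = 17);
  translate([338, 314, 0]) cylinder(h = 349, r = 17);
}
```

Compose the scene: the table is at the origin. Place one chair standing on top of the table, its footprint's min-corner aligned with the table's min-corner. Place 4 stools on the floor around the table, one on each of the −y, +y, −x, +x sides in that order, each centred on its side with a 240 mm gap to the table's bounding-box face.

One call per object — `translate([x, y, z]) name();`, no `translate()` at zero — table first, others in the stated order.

table();
translate([0, 0, 752]) chair();
translate([717, -571, 0]) stool();
translate([717, 775, 0]) stool();
translate([-595, 102, 0]) stool();
translate([2029, 102, 0]) stool();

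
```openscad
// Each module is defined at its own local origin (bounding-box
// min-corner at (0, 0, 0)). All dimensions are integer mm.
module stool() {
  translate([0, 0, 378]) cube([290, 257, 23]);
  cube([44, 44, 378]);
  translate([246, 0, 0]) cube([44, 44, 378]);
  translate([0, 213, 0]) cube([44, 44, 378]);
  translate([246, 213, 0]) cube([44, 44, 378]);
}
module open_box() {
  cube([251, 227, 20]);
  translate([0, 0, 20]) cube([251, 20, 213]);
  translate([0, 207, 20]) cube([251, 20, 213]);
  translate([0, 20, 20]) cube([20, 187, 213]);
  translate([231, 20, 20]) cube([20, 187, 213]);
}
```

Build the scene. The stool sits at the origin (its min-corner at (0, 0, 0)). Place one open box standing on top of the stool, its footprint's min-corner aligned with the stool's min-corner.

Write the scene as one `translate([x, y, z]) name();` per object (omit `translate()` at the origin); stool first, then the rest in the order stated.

stool();
translate([0, 0, 401]) open_box();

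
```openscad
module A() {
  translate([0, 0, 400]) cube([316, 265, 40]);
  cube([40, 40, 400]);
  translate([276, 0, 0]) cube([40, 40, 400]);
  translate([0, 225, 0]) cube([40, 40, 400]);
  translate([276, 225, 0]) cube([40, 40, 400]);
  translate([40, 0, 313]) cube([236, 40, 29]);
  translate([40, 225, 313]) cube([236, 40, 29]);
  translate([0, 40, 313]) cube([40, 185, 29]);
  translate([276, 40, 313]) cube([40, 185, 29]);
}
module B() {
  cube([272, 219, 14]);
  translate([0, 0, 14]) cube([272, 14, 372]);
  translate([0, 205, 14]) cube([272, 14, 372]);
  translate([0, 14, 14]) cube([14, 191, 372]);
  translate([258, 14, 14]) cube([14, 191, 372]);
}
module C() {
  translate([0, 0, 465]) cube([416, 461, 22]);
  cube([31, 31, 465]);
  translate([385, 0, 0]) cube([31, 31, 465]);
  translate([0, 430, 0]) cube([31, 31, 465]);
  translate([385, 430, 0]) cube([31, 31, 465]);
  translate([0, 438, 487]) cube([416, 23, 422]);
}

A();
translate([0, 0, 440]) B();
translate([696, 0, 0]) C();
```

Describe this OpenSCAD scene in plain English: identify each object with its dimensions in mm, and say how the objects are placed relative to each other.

A is a four-legged stool. The seat is a 316×265×40 mm slab whose top surface is at z = 440 mm; four square legs, each 40×40 mm in cross-section, run from the floor (z = 0) to the underside of the seat, each flush with a corner of the seat. Four stretchers, 40 mm wide and 29 mm tall, connect adjacent legs with their undersides at z = 313 mm, each running between the inner faces of the legs it joins and aligned with the legs' outer faces on the other axis.

B is an open storage box with external size 272×219×386 mm and wall thickness 14 mm (the base is also 14 mm thick). The base covers the whole footprint; the four walls stand on the base, with the y-facing walls full-width and the x-facing walls fitting between their inner faces.

C is a chair. The seat is a 416×461×22 mm slab with its top at z = 487 mm, on four 31×31 mm corner legs (flush with the seat edges, standing on z = 0). A flat backrest 23 mm thick, 422 mm tall, spans the full seat width and rises from the seat top along its +y edge, rear face flush with the rear of the seat.

The open box is on top of the stool. The chair is on the floor beside the stool on its +x side.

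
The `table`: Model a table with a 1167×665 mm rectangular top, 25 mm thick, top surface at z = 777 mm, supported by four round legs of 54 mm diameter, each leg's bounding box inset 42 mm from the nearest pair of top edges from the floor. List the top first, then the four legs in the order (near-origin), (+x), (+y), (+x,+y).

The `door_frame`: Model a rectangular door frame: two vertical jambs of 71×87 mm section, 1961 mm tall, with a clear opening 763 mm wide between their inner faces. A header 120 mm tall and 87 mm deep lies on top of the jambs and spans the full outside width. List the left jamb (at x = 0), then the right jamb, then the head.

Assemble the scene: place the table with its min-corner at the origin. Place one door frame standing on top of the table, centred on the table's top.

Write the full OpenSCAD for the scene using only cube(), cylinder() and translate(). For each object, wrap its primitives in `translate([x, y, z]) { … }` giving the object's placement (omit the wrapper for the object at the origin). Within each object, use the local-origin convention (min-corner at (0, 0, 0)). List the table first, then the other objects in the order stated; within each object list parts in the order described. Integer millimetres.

translate([0, 0, 752]) cube([1167, 665, 25]);
translate([69, 69, 0]) cylinder(h = 752, r = 27);
translate([1098, 69, 0]) cylinder(h = 752, r = 27);
translate([69, 596, 0]) cylinder(h = 752, r = 27);
translate([1098, 596, 0]) cylinder(h = 752, r = 27);
translate([131, 289, 777]) {
  cube([71, 87, 1961]);
  translate([834, 0, 0]) cube([71, 87, 1961]);
  translate([0, 0, 1961]) cube([905, 87, 120]);
}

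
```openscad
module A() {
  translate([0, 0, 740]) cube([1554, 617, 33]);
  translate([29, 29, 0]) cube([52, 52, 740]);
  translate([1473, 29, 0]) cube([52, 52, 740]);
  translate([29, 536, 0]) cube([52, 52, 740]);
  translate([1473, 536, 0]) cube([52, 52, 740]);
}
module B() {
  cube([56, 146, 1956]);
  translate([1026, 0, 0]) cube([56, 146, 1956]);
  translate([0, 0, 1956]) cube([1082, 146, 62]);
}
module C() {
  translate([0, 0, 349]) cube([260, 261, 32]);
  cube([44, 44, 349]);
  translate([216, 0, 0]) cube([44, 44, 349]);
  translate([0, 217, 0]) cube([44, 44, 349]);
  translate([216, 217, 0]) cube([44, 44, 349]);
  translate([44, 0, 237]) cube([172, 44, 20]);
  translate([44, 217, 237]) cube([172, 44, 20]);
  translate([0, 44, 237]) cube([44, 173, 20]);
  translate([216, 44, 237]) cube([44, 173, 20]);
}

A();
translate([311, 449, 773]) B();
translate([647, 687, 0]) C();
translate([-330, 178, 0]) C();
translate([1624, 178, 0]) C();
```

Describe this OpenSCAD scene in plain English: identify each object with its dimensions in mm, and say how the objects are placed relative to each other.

A is a table with a 1554×617 mm rectangular top, 33 mm thick, top surface at z = 773 mm, supported by four 52×52 mm square legs, each inset 29 mm from the nearest pair of top edges, running from the floor.

B is a door frame. The clear opening is 970 mm wide and 1956 mm high. Two 56 mm wide jambs, 146 mm deep, stand either side of the opening from the floor to the top of the opening. A 62 mm thick head sits across the top of both jambs, spanning the full outside width of the frame.

C is a simple wooden stool: a rectangular seat 260 mm (x) by 261 mm (y), 32 mm thick, top face at z = 381 mm, on four square legs, each 44×44 mm in cross-section. The legs rest on z = 0, each flush with a corner of the seat. Four stretchers, 44 mm wide and 20 mm tall, connect adjacent legs with their undersides at z = 237 mm, each running between the inner faces of the legs it joins and aligned with the legs' outer faces on the other axis.

The door frame is on top of the table. Three stools sit around the table at the +y, −x, +x sides.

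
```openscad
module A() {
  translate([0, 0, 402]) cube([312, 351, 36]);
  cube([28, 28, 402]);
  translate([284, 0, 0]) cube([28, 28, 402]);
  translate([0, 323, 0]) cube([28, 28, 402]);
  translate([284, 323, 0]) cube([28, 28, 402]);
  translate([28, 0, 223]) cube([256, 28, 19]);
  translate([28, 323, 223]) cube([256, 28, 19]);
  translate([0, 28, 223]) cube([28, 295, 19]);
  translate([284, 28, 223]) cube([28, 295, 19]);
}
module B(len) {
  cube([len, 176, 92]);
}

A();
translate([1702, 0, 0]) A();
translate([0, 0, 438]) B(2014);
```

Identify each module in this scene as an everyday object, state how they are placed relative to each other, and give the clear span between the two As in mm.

Second stool starts at x = 1702; first ends at x = 312; clear span = 1702 − 312 = 1390 mm.

A is a stool. B is a beam. A beam spans the tops of two stools. The clear span between the two stools is 1390 mm.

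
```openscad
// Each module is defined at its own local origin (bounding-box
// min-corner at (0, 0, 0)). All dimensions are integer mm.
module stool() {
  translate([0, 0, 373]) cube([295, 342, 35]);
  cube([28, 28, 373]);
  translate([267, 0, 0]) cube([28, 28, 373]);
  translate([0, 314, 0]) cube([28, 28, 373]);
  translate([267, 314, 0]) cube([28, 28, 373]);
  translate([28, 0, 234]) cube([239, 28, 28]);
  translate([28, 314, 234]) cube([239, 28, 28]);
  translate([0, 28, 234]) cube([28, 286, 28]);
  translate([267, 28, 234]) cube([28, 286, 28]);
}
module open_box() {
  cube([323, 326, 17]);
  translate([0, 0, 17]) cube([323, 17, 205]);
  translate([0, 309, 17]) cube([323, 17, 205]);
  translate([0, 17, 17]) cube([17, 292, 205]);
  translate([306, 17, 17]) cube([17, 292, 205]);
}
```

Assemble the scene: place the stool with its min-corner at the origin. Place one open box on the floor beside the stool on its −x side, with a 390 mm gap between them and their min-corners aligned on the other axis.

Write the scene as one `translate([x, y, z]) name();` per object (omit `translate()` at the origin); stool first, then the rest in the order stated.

stool();
translate([-713, 0, 0]) open_box();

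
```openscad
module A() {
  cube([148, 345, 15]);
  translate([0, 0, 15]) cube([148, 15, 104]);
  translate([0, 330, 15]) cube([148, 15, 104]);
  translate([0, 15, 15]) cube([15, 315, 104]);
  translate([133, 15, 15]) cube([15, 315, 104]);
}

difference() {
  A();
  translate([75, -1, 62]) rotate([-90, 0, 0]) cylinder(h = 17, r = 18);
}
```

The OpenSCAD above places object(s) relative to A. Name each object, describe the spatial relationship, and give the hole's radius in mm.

The subtracted cylinder has r = 18 mm.

A is an open box. The open box has a circular hole through its front wall. The hole's radius is 18 mm.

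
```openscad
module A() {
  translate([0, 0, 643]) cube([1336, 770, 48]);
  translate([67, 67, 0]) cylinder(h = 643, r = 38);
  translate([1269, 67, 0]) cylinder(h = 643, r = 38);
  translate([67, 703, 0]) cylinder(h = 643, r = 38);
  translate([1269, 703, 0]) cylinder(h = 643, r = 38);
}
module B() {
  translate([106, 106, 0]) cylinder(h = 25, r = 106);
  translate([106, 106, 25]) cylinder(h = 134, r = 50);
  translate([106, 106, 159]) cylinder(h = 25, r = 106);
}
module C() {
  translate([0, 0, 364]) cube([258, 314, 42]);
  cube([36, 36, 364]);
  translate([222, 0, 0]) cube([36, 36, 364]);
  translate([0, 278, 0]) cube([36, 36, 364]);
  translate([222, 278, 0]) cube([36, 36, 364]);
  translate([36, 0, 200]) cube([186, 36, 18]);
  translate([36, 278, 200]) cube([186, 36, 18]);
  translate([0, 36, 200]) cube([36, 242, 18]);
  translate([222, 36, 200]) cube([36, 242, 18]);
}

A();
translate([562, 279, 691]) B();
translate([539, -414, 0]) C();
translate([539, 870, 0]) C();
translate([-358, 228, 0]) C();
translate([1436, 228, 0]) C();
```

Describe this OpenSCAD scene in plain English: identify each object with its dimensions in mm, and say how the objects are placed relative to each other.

A is a table with a 1336×770 mm rectangular top, 48 mm thick, top surface at z = 691 mm, supported by four round legs of 76 mm diameter, each leg's bounding box inset 29 mm from the nearest pair of top edges, running from the floor.

B is a spool: two coaxial disc flanges of radius 106 mm and thickness 25 mm, joined by a core cylinder of radius 50 mm and height 134 mm. The lower flange rests on z = 0 and the three cylinders share a vertical axis.

C is a simple wooden stool: a rectangular seat 258 mm (x) by 314 mm (y), 42 mm thick, top face at z = 406 mm, on four square legs, each 36×36 mm in cross-section. The legs rest on z = 0, each flush with a corner of the seat. Four stretchers, 36 mm wide and 18 mm tall, connect adjacent legs with their undersides at z = 200 mm, each running between the inner faces of the legs it joins and aligned with the legs' outer faces on the other axis.

The spool is on top of the table, centred. Four stools sit around the table at the −y, +y, −x, +x sides.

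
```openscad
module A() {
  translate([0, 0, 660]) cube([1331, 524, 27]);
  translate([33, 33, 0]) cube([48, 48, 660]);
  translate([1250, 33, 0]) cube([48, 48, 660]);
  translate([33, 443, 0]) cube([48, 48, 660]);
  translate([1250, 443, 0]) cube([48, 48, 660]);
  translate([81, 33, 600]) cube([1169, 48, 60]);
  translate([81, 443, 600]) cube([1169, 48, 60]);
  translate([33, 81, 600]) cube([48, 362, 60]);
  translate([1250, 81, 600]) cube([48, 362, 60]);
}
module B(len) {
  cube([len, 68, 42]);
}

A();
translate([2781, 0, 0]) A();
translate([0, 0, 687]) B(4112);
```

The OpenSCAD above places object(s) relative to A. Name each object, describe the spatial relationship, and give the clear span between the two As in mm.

A is a table. B is a beam. A beam spans the tops of two tables. The clear span between the two tables is 1450 mm.

Second table starts at x = 2781; first ends at x = 1331; clear span = 2781 − 1331 = 1450 mm.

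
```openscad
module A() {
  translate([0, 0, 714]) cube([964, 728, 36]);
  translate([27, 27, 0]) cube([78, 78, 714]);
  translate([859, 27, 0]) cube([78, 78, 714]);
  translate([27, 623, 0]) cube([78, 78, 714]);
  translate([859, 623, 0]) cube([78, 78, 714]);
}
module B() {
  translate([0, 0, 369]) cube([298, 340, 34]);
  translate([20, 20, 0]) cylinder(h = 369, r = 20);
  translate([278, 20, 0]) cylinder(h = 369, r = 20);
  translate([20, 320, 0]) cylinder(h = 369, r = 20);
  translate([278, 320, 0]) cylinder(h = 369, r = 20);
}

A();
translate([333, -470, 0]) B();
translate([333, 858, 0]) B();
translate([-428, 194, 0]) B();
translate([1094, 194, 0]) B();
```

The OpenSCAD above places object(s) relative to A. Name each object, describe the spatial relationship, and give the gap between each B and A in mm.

A is a table. B is a stool. Four stools sit around the table at the −y, +y, −x, +x sides. The gap between each stool and the table is 130 mm.

Each stool's nearest face is 130 mm from the table's bounding box.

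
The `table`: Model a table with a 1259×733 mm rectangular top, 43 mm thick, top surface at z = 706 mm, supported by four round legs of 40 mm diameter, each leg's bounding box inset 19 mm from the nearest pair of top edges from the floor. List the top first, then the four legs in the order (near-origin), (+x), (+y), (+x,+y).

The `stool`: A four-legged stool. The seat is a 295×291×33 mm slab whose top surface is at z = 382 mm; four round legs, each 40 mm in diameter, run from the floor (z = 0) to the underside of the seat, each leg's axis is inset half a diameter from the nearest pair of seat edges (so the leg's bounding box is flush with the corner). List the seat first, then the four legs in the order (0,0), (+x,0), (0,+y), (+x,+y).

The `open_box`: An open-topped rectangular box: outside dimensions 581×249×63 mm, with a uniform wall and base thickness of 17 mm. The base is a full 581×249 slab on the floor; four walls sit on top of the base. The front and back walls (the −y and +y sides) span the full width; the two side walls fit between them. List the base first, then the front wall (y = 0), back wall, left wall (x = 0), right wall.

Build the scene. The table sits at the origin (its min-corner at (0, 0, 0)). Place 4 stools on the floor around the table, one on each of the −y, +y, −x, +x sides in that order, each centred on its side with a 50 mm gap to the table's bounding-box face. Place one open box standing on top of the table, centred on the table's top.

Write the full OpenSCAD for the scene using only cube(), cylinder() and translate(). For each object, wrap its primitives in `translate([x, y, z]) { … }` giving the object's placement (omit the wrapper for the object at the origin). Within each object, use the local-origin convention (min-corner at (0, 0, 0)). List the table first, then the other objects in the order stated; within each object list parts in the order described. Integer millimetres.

translate([0, 0, 663]) cube([1259, 733, 43]);
translate([39, 39, 0]) cylinder(h = 663, r = 20);
translate([1220, 39, 0]) cylinder(h = 663, r = 20);
translate([39, 694, 0]) cylinder(h = 663, r = 20);
translate([1220, 694, 0]) cylinder(h = 663, r = 20);
translate([482, -341, 0]) {
  translate([0, 0, 349]) cube([295, 291, 33]);
  translate([20, 20, 0]) cylinder(h = 349, r = 20);
  translate([275, 20, 0]) cylinder(h = 349, r = 20);
  translate([20, 271, 0]) cylinder(h = 349, r = 20);
  translate([275, 271, 0]) cylinder(h = 349, r = 20);
}
translate([482, 783, 0]) {
  translate([0, 0, 349]) cube([295, 291, 33]);
  translate([20, 20, 0]) cylinder(h = 349, r = 20);
  translate([275, 20, 0]) cylinder(h = 349, r = 20);
  translate([20, 271, 0]) cylinder(h = 349, r = 20);
  translate([275, 271, 0]) cylinder(h = 349, r = 20);
}
translate([-345, 221, 0]) {
  translate([0, 0, 349]) cube([295, 291, 33]);
  translate([20, 20, 0]) cylinder(h = 349, r = 20);
  translate([275, 20, 0]) cylinder(h = 349, r = 20);
  translate([20, 271, 0]) cylinder(h = 349, r = 20);
  translate([275, 271, 0]) cylinder(h = 349, r = 20);
}
translate([1309, 221, 0]) {
  translate([0, 0, 349]) cube([295, 291, 33]);
  translate([20, 20, 0]) cylinder(h = 349, r = 20);
  translate([275, 20, 0]) cylinder(h = 349, r = 20);
  translate([20, 271, 0]) cylinder(h = 349, r = 20);
  translate([275, 271, 0]) cylinder(h = 349, r = 20);
}
translate([339, 242, 706]) {
  cube([581, 249, 17]);
  translate([0, 0, 17]) cube([581, 17, 46]);
  translate([0, 232, 17]) cube([581, 17, 46]);
  translate([0, 17, 17]) cube([17, 215, 46]);
  translate([564, 17, 17]) cube([17, 215, 46]);
}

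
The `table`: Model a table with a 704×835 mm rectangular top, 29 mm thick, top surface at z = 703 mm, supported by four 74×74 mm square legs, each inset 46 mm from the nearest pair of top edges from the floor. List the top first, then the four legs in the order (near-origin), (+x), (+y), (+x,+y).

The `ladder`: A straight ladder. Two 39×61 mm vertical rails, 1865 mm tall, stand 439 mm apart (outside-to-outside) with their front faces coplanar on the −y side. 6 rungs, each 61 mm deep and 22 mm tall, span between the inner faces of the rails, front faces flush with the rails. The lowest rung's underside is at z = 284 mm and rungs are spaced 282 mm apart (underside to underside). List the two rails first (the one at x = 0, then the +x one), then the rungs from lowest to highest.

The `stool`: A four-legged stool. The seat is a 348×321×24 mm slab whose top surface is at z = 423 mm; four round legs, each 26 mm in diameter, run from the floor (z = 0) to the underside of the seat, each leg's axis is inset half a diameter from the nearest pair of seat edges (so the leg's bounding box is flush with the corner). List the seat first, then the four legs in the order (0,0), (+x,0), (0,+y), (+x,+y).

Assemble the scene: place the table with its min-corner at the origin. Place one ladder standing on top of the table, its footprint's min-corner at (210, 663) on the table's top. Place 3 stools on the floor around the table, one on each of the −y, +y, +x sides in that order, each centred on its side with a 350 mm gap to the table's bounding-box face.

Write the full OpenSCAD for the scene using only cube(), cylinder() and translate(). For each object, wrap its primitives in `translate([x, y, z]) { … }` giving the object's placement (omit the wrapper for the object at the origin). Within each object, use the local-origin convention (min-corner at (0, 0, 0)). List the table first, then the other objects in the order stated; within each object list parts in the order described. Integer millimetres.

translate([0, 0, 674]) cube([704, 835, 29]);
translate([46, 46, 0]) cube([74, 74, 674]);
translate([584, 46, 0]) cube([74, 74, 674]);
translate([46, 715, 0]) cube([74, 74, 674]);
translate([584, 715, 0]) cube([74, 74, 674]);
translate([210, 663, 703]) {
  cube([39, 61, 1865]);
  translate([400, 0, 0]) cube([39, 61, 1865]);
  translate([39, 0, 284]) cube([361, 61, 22]);
  translate([39, 0, 566]) cube([361, 61, 22]);
  translate([39, 0, 848]) cube([361, 61, 22]);
  translate([39, 0, 1130]) cube([361, 61, 22]);
  translate([39, 0, 1412]) cube([361, 61, 22]);
  translate([39, 0, 1694]) cube([361, 61, 22]);
}
translate([178, -671, 0]) {
  translate([0, 0, 399]) cube([348, 321, 24]);
  translate([13, 13, 0]) cylinder(h = 399, r = 13);
  translate([335, 13, 0]) cylinder(h = 399, r = 13);
  translate([13, 308, 0]) cylinder(h = 399, r = 13);
  translate([335, 308, 0]) cylinder(h = 399, r = 13);
}
translate([178, 1185, 0]) {
  translate([0, 0, 399]) cube([348, 321, 24]);
  translate([13, 13, 0]) cylinder(h = 399, r = 13);
  translate([335, 13, 0]) cylinder(h = 399, r = 13);
  translate([13, 308, 0]) cylinder(h = 399, r = 13);
  translate([335, 308, 0]) cylinder(h = 399, r = 13);
}
translate([1054, 257, 0]) {
  translate([0, 0, 399]) cube([348, 321, 24]);
  translate([13, 13, 0]) cylinder(h = 399, r = 13);
  translate([335, 13, 0]) cylinder(h = 399, r = 13);
  translate([13, 308, 0]) cylinder(h = 399, r = 13);
  translate([335, 308, 0]) cylinder(h = 399, r = 13);
}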